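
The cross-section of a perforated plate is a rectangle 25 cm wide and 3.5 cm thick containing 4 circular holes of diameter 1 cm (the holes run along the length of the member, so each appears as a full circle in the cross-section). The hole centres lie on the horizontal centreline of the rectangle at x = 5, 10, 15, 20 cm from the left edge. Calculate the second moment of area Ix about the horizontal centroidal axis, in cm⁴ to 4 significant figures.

Break the section into simple shapes (no overlaps), measuring from the bottom-left corner of the bounding box.
Plate: 25 × 3.5, A = 87.5 cm², y = 1.75 cm, Ī = 89.3229 cm⁴.
Hole 1 (subtracted): ⌀1, A = 0.785398 cm², y = 1.75 cm, Ī = 0.0490874 cm⁴.
Hole 2 (subtracted): ⌀1, A = 0.785398 cm², y = 1.75 cm, Ī = 0.0490874 cm⁴.
Hole 3 (subtracted): ⌀1, A = 0.785398 cm², y = 1.75 cm, Ī = 0.0490874 cm⁴.
Hole 4 (subtracted): ⌀1, A = 0.785398 cm², y = 1.75 cm, Ī = 0.0490874 cm⁴.
By symmetry the centroid is at mid-height, ȳ = 1.75 cm.
All pieces are centred on the horizontal centroidal axis, so I = ΣĪ (holes subtracted) = 89.1266 cm⁴.

Ix ≈ 89.13 cm⁴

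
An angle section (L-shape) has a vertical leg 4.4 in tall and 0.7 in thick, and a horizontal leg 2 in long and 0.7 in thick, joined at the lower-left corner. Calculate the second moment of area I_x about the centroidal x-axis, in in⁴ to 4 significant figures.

I_x ≈ 7.410 in⁴

Decompose the section into non-overlapping parts with the origin at the bottom-left of its bounding rectangle.
Vertical leg: 0.7 × 4.4, A = 3.08 in², y = 2.2 in, Ī = 4.96907 in⁴.
Horizontal leg (remainder): 1.3 × 0.7, A = 0.91 in², y = 0.35 in, Ī = 0.0371583 in⁴.
Centroid: ȳ = ΣA·y / ΣA = 1.77807 in.
Transfer each piece to the centroidal x-axis using Ī + A·d² with d = y − 1.77807:
  vertical leg: d = 0.42193 in → contributes +5.51738 in⁴
  horizontal leg (remainder): d = -1.42807 in → contributes +1.893 in⁴
Total I = 7.41038 in⁴.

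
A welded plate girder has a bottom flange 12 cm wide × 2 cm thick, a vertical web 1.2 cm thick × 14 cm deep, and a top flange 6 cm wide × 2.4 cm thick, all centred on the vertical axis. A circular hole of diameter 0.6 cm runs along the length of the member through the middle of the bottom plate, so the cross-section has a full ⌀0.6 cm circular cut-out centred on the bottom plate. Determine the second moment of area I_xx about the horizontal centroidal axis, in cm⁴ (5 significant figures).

I_xx ≈ 2682.0 cm⁴

Decompose the section into non-overlapping parts with the origin at the bottom-left of its bounding rectangle.
Bottom plate: 12 × 2, A = 24 cm², y = 1 cm, Ī = 8 cm⁴.
Web plate: 1.2 × 14, A = 16.8 cm², y = 9 cm, Ī = 274.4 cm⁴.
Top plate: 6 × 2.4, A = 14.4 cm², y = 17.2 cm, Ī = 6.912 cm⁴.
Hole (subtracted): ⌀0.6, A = 0.2827433 cm², y = 1 cm, Ī = 0.006361725 cm⁴.
Centroid: ȳ = ΣA·y / ΣA = 7.695163 cm.
Transfer each piece to the horizontal centroidal axis using Ī + A·d² with d = y − 7.695163:
  bottom plate: d = -6.695163 cm → contributes +1083.805 cm⁴
  web plate: d = 1.304837 cm → contributes +303.0037 cm⁴
  top plate: d = 9.504837 cm → contributes +1307.836 cm⁴
  hole: d = -6.695163 cm → contributes −12.68039 cm⁴
Total I = 2681.964 cm⁴.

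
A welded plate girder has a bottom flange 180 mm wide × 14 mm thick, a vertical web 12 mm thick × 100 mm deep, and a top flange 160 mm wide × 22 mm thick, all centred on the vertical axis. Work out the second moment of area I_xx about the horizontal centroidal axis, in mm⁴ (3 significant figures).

Decompose the section into non-overlapping parts with the origin at the bottom-left of its bounding rectangle.
Bottom plate: 180 × 14, A = 2 520 mm², y = 7 mm, Ī = 41 160 mm⁴.
Web plate: 12 × 100, A = 1 200 mm², y = 64 mm, Ī = 1 000 000 mm⁴.
Top plate: 160 × 22, A = 3 520 mm², y = 125 mm, Ī = 141 973 mm⁴.
Centroid: ȳ = ΣA·y / ΣA = 73.818 mm.
Transfer each piece to the horizontal centroidal axis using Ī + A·d² with d = y − 73.818:
  bottom plate: d = -66.818 mm → contributes +11 291 958 mm⁴
  web plate: d = -9.8177 mm → contributes +1 115 664 mm⁴
  top plate: d = 51.182 mm → contributes +9 363 071 mm⁴
Total I = 21 770 693 mm⁴.

I_xx ≈ 2.18 × 10⁷ mm⁴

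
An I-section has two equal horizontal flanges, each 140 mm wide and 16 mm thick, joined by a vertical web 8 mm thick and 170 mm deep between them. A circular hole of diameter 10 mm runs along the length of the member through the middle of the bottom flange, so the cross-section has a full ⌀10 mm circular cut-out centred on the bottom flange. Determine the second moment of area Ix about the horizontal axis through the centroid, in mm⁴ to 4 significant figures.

Ix ≈ 4.143 × 10⁷ mm⁴

Break the section into simple shapes (no overlaps), measuring from the bottom-left corner of the bounding box.
Bottom flange: 140 × 16, A = 2 240 mm², y = 8 mm, Ī = 47786.7 mm⁴.
Web: 8 × 170, A = 1 360 mm², y = 101 mm, Ī = 3 275 333 mm⁴.
Top flange: 140 × 16, A = 2 240 mm², y = 194 mm, Ī = 47786.7 mm⁴.
Hole (subtracted): ⌀10, A = 78.5398 mm², y = 8 mm, Ī = 490.874 mm⁴.
Centroid: ȳ = ΣA·y / ΣA = 102.268 mm.
Transfer each piece to the horizontal axis through the centroid using Ī + A·d² with d = y − 102.268:
  bottom flange: d = -94.2678 mm → contributes +19 953 350 mm⁴
  web: d = -1.26777 mm → contributes +3 277 519 mm⁴
  top flange: d = 91.7322 mm → contributes +18 896 943 mm⁴
  hole: d = -94.2678 mm → contributes −698 428 mm⁴
Total I = 41 429 385 mm⁴.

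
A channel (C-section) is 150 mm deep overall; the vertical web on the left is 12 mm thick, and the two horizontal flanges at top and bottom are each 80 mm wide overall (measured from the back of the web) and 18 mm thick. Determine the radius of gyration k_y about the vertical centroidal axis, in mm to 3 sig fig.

Treat the section as a set of non-overlapping primitives; coordinates are from the bounding-box lower-left.
Web: 12 × 150, A = 1 800 mm², x = 6 mm, Ī = 21 600 mm⁴.
Top flange (beyond web): 68 × 18, A = 1 224 mm², x = 46 mm, Ī = 471 648 mm⁴.
Bottom flange (beyond web): 68 × 18, A = 1 224 mm², x = 46 mm, Ī = 471 648 mm⁴.
Centroid: x̄ = ΣA·x / ΣA = 29.051 mm.
Transfer each piece to the vertical centroidal axis using Ī + A·d² with d = x − 29.051:
  web: d = -23.051 mm → contributes +978 015 mm⁴
  top flange (beyond web): d = 16.949 mm → contributes +823 271 mm⁴
  bottom flange (beyond web): d = 16.949 mm → contributes +823 271 mm⁴
Total I = 2 624 557 mm⁴.
Radius of gyration: k = √(I/A) = √(2 624 557 / 4 248) = 24.856 mm.

k_y ≈ 24.9 mm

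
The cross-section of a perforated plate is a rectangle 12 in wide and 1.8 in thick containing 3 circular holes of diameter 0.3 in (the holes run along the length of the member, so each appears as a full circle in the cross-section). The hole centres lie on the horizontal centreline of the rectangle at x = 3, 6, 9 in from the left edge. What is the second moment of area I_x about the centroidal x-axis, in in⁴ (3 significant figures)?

I_x ≈ 5.83 in⁴

Treat the section as a set of non-overlapping primitives; coordinates are from the bounding-box lower-left.
Plate: 12 × 1.8, A = 21.6 in², y = 0.9 in, Ī = 5.832 in⁴.
Hole 1 (subtracted): ⌀0.3, A = 0.070686 in², y = 0.9 in, Ī = 0.00039761 in⁴.
Hole 2 (subtracted): ⌀0.3, A = 0.070686 in², y = 0.9 in, Ī = 0.00039761 in⁴.
Hole 3 (subtracted): ⌀0.3, A = 0.070686 in², y = 0.9 in, Ī = 0.00039761 in⁴.
By symmetry the centroid is at mid-height, ȳ = 0.9 in.
All pieces are centred on the centroidal x-axis, so I = ΣĪ (holes subtracted) = 5.8308 in⁴.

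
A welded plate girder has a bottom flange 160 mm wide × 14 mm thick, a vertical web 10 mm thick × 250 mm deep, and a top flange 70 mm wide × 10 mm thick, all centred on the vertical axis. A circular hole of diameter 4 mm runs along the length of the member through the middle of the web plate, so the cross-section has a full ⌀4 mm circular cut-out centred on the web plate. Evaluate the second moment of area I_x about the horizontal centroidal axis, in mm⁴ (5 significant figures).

I_x ≈ 5.6204 × 10⁷ mm⁴

Split into non-overlapping primitives; take the origin at the lower-left of the bounding box.
Bottom plate: 160 × 14, A = 2 240 mm², y = 7 mm, Ī = 36586.67 mm⁴.
Web plate: 10 × 250, A = 2 500 mm², y = 139 mm, Ī = 13 020 833 mm⁴.
Top plate: 70 × 10, A = 700 mm², y = 269 mm, Ī = 5833.333 mm⁴.
Hole (subtracted): ⌀4, A = 12.56637 mm², y = 139 mm, Ī = 12.56637 mm⁴.
Centroid: ȳ = ΣA·y / ΣA = 101.2879 mm.
Transfer each piece to the horizontal centroidal axis using Ī + A·d² with d = y − 101.2879:
  bottom plate: d = -94.28789 mm → contributes +19 950 647 mm⁴
  web plate: d = 37.71211 mm → contributes +16 576 342 mm⁴
  top plate: d = 167.7121 mm → contributes +19 694 981 mm⁴
  hole: d = 37.71211 mm → contributes −17884.5 mm⁴
Total I = 56 204 085 mm⁴.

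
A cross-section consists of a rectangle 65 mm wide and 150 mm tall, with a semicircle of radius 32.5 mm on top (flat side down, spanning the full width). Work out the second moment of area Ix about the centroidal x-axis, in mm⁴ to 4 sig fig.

Ix ≈ 2.958 × 10⁷ mm⁴

Treat the section as a set of non-overlapping primitives; coordinates are from the bounding-box lower-left.
Rectangular body: 65 × 150, A = 9 750 mm², y = 75 mm, Ī = 18 281 250 mm⁴.
Semicircular cap: semicircle r = 32.5, A = 1659.15 mm², y = 163.793 mm, Ī = 122 452 mm⁴.
Centroid: ȳ = ΣA·y / ΣA = 87.9126 mm.
Transfer each piece to the centroidal x-axis using Ī + A·d² with d = y − 87.9126:
  rectangular body: d = -12.9126 mm → contributes +19 906 921 mm⁴
  semicircular cap: d = 75.8808 mm → contributes +9 675 690 mm⁴
Total I = 29 582 611 mm⁴.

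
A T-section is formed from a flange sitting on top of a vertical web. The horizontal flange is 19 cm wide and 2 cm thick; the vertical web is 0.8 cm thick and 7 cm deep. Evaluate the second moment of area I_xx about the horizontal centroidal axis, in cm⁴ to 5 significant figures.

I_xx ≈ 134.37 cm⁴

Decompose the section into non-overlapping parts with the origin at the bottom-left of its bounding rectangle.
Flange: 19 × 2, A = 38 cm², y = 8 cm, Ī = 12.66667 cm⁴.
Web: 0.8 × 7, A = 5.6 cm², y = 3.5 cm, Ī = 22.86667 cm⁴.
Centroid: ȳ = ΣA·y / ΣA = 7.422018 cm.
Transfer each piece to the horizontal centroidal axis using Ī + A·d² with d = y − 7.422018:
  flange: d = 0.5779817 cm → contributes +25.36105 cm⁴
  web: d = -3.922018 cm → contributes +109.0071 cm⁴
Total I = 134.3682 cm⁴.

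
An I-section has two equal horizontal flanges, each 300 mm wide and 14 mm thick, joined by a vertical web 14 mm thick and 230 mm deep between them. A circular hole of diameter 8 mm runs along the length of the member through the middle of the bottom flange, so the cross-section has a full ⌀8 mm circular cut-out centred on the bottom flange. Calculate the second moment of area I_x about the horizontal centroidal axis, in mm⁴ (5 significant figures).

Break the section into simple shapes (no overlaps), measuring from the bottom-left corner of the bounding box.
Bottom flange: 300 × 14, A = 4 200 mm², y = 7 mm, Ī = 68 600 mm⁴.
Web: 14 × 230, A = 3 220 mm², y = 129 mm, Ī = 14 194 833 mm⁴.
Top flange: 300 × 14, A = 4 200 mm², y = 251 mm, Ī = 68 600 mm⁴.
Hole (subtracted): ⌀8, A = 50.26548 mm², y = 7 mm, Ī = 201.0619 mm⁴.
Centroid: ȳ = ΣA·y / ΣA = 129.53 mm.
Transfer each piece to the horizontal centroidal axis using Ī + A·d² with d = y − 129.53:
  bottom flange: d = -122.53 mm → contributes +63 125 762 mm⁴
  web: d = -0.5300371 mm → contributes +14 195 738 mm⁴
  top flange: d = 121.47 mm → contributes +62 039 398 mm⁴
  hole: d = -122.53 mm → contributes −754867.4 mm⁴
Total I = 138 606 030 mm⁴.

I_x ≈ 1.3861 × 10⁸ mm⁴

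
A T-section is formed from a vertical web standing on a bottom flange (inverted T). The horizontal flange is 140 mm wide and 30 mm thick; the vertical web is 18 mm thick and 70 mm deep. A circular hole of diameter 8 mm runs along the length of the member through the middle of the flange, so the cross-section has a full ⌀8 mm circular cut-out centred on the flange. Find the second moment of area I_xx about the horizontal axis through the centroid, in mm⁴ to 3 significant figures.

I_xx ≈ 3.25 × 10⁶ mm⁴

Break the section into simple shapes (no overlaps), measuring from the bottom-left corner of the bounding box.
Flange: 140 × 30, A = 4 200 mm², y = 15 mm, Ī = 315 000 mm⁴.
Web: 18 × 70, A = 1 260 mm², y = 65 mm, Ī = 514 500 mm⁴.
Hole (subtracted): ⌀8, A = 50.265 mm², y = 15 mm, Ī = 201.06 mm⁴.
Centroid: ȳ = ΣA·y / ΣA = 26.646 mm.
Transfer each piece to the horizontal axis through the centroid using Ī + A·d² with d = y − 26.646:
  flange: d = -11.646 mm → contributes +884 611 mm⁴
  web: d = 38.354 mm → contributes +2 368 029 mm⁴
  hole: d = -11.646 mm → contributes −7018.2 mm⁴
Total I = 3 245 622 mm⁴.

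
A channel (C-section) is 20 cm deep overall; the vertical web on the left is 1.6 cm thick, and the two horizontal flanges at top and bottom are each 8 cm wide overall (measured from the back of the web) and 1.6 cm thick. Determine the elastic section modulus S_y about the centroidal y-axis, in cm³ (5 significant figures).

Treat the section as a set of non-overlapping primitives; coordinates are from the bounding-box lower-left.
Web: 1.6 × 20, A = 32 cm², x = 0.8 cm, Ī = 6.826667 cm⁴.
Top flange (beyond web): 6.4 × 1.6, A = 10.24 cm², x = 4.8 cm, Ī = 34.95253 cm⁴.
Bottom flange (beyond web): 6.4 × 1.6, A = 10.24 cm², x = 4.8 cm, Ī = 34.95253 cm⁴.
Centroid: x̄ = ΣA·x / ΣA = 2.360976 cm.
Transfer each piece to the centroidal y-axis using Ī + A·d² with d = x − 2.360976:
  web: d = -1.560976 cm → contributes +84.7993 cm⁴
  top flange (beyond web): d = 2.439024 cm → contributes +95.86865 cm⁴
  bottom flange (beyond web): d = 2.439024 cm → contributes +95.86865 cm⁴
Total I = 276.5366 cm⁴.
Extreme fibre distance c = 5.639024 cm; S = I/c = 49.0398 cm³.

S_y ≈ 49.040 cm³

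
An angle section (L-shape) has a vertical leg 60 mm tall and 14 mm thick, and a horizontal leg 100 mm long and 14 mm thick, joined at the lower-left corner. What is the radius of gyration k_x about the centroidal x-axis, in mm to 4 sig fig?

k_x ≈ 16.15 mm

Treat the section as a set of non-overlapping primitives; coordinates are from the bounding-box lower-left.
Vertical leg: 14 × 60, A = 840 mm², y = 30 mm, Ī = 252 000 mm⁴.
Horizontal leg (remainder): 86 × 14, A = 1 204 mm², y = 7 mm, Ī = 19665.3 mm⁴.
Centroid: ȳ = ΣA·y / ΣA = 16.4521 mm.
Transfer each piece to the centroidal x-axis using Ī + A·d² with d = y − 16.4521:
  vertical leg: d = 13.5479 mm → contributes +406 179 mm⁴
  horizontal leg (remainder): d = -9.45205 mm → contributes +127 232 mm⁴
Total I = 533 412 mm⁴.
Radius of gyration: k = √(I/A) = √(533 412 / 2 044) = 16.1544 mm.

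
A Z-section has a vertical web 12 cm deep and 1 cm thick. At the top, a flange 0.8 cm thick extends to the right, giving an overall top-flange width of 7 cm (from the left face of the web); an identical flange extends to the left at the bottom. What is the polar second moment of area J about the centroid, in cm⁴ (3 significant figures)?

J ≈ 593 cm⁴

Break the section into simple shapes (no overlaps), measuring from the bottom-left corner of the bounding box.
Web: 1 × 12, A = 12 cm², y = 6 cm, Ī = 144 cm⁴.
Top flange (beyond web): 6 × 0.8, A = 4.8 cm², y = 11.6 cm, Ī = 0.256 cm⁴.
Bottom flange (beyond web): 6 × 0.8, A = 4.8 cm², y = 0.4 cm, Ī = 0.256 cm⁴.
Centroid: ȳ = ΣA·y / ΣA = 6 cm.
Transfer each piece to the centroidal x-axis using Ī + A·d² with d = y − 6:
  web: d = 0 cm → contributes +144 cm⁴
  top flange (beyond web): d = 5.6 cm → contributes +150.78 cm⁴
  bottom flange (beyond web): d = -5.6 cm → contributes +150.78 cm⁴
Total I = 445.57 cm⁴.
For the y-axis: x̄ = 6.5 cm.
Repeating about the centroidal y-axis gives I_y = 147.4 cm⁴.
Polar second moment: J = I_x + I_y = 592.97 cm⁴.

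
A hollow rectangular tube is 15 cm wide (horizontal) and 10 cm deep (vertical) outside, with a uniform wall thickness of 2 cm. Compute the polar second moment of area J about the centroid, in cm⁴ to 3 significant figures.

Split into non-overlapping primitives; take the origin at the lower-left of the bounding box.
Outer rectangle: 15 × 10, A = 150 cm², y = 5 cm, Ī = 1 250 cm⁴.
Inner void (subtracted): 11 × 6, A = 66 cm², y = 5 cm, Ī = 198 cm⁴.
By symmetry the centroid is at mid-height, ȳ = 5 cm.
All pieces are centred on the centroidal x-axis, so I = ΣĪ (holes subtracted) = 1 052 cm⁴.
Repeating about the centroidal y-axis gives I_y = 2 147 cm⁴.
Polar second moment: J = I_x + I_y = 3 199 cm⁴.

J ≈ 3200 cm⁴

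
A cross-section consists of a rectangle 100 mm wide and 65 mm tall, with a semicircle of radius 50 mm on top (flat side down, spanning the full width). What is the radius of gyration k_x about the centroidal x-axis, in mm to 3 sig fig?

Split into non-overlapping primitives; take the origin at the lower-left of the bounding box.
Rectangular body: 100 × 65, A = 6 500 mm², y = 32.5 mm, Ī = 2 288 542 mm⁴.
Semicircular cap: semicircle r = 50, A = 3 927 mm², y = 86.221 mm, Ī = 685 981 mm⁴.
Centroid: ȳ = ΣA·y / ΣA = 52.732 mm.
Transfer each piece to the centroidal x-axis using Ī + A·d² with d = y − 52.732:
  rectangular body: d = -20.232 mm → contributes +4 949 253 mm⁴
  semicircular cap: d = 33.489 mm → contributes +5 090 021 mm⁴
Total I = 10 039 275 mm⁴.
Radius of gyration: k = √(I/A) = √(10 039 275 / 10 427) = 31.029 mm.

k_x ≈ 31.0 mm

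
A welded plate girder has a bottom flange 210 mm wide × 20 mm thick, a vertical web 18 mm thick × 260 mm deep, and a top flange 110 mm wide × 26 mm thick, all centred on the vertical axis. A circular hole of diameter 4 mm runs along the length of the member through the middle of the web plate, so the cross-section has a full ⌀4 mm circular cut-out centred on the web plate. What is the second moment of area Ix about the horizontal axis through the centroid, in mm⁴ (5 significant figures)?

Break the section into simple shapes (no overlaps), measuring from the bottom-left corner of the bounding box.
Bottom plate: 210 × 20, A = 4 200 mm², y = 10 mm, Ī = 140 000 mm⁴.
Web plate: 18 × 260, A = 4 680 mm², y = 150 mm, Ī = 26 364 000 mm⁴.
Top plate: 110 × 26, A = 2 860 mm², y = 293 mm, Ī = 161113.3 mm⁴.
Hole (subtracted): ⌀4, A = 12.56637 mm², y = 150 mm, Ī = 12.56637 mm⁴.
Centroid: ȳ = ΣA·y / ΣA = 134.7349 mm.
Transfer each piece to the horizontal axis through the centroid using Ī + A·d² with d = y − 134.7349:
  bottom plate: d = -124.7349 mm → contributes +65 486 980 mm⁴
  web plate: d = 15.26506 mm → contributes +27 454 543 mm⁴
  top plate: d = 158.2651 mm → contributes +71 797 907 mm⁴
  hole: d = 15.26506 mm → contributes −2940.809 mm⁴
Total I = 164 736 489 mm⁴.

Ix ≈ 1.6474 × 10⁸ mm⁴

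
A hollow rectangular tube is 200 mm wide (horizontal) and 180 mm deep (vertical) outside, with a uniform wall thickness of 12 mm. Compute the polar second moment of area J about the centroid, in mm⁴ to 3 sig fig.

J ≈ 9.06 × 10⁷ mm⁴

Treat the section as a set of non-overlapping primitives; coordinates are from the bounding-box lower-left.
Outer rectangle: 200 × 180, A = 36 000 mm², y = 90 mm, Ī = 97 200 000 mm⁴.
Inner void (subtracted): 176 × 156, A = 27 456 mm², y = 90 mm, Ī = 55 680 768 mm⁴.
By symmetry the centroid is at mid-height, ȳ = 90 mm.
All pieces are centred on the centroidal x-axis, so I = ΣĪ (holes subtracted) = 41 519 232 mm⁴.
Repeating about the centroidal y-axis gives I_y = 49 126 912 mm⁴.
Polar second moment: J = I_x + I_y = 90 646 144 mm⁴.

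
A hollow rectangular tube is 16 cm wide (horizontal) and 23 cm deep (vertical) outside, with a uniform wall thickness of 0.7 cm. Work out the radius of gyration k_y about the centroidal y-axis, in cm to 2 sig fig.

Decompose the section into non-overlapping parts with the origin at the bottom-left of its bounding rectangle.
Outer rectangle: 16 × 23, A = 368 cm², x = 8 cm, Ī = 7 851 cm⁴.
Inner void (subtracted): 14.6 × 21.6, A = 315.4 cm², x = 8 cm, Ī = 5 602 cm⁴.
By symmetry the centroid is at mid-width, x̄ = 8 cm.
All pieces are centred on the centroidal y-axis, so I = ΣĪ (holes subtracted) = 2 249 cm⁴.
Radius of gyration: k = √(I/A) = √(2 249 / 52.64) = 6.536 cm.

k_y ≈ 6.5 cm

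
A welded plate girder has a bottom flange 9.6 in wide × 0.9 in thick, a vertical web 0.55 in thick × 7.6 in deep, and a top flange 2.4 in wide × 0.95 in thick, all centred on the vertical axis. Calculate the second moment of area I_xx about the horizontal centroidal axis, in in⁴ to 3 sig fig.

I_xx ≈ 170 in⁴

Treat the section as a set of non-overlapping primitives; coordinates are from the bounding-box lower-left.
Bottom plate: 9.6 × 0.9, A = 8.64 in², y = 0.45 in, Ī = 0.5832 in⁴.
Web plate: 0.55 × 7.6, A = 4.18 in², y = 4.7 in, Ī = 20.12 in⁴.
Top plate: 2.4 × 0.95, A = 2.28 in², y = 8.975 in, Ī = 0.17148 in⁴.
Centroid: ȳ = ΣA·y / ΣA = 2.9137 in.
Transfer each piece to the horizontal centroidal axis using Ī + A·d² with d = y − 2.9137:
  bottom plate: d = -2.4637 in → contributes +53.027 in⁴
  web plate: d = 1.7863 in → contributes +33.457 in⁴
  top plate: d = 6.0613 in → contributes +83.937 in⁴
Total I = 170.42 in⁴.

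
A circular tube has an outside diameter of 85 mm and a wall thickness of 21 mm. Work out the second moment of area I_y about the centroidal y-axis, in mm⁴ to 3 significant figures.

I_y ≈ 2.39 × 10⁶ mm⁴

Split into non-overlapping primitives; take the origin at the lower-left of the bounding box.
Outer circle: ⌀85, A = 5674.5 mm², x = 42.5 mm, Ī = 2 562 392 mm⁴.
Bore (subtracted): ⌀43, A = 1452.2 mm², x = 42.5 mm, Ī = 167 820 mm⁴.
By symmetry the centroid is at mid-width, x̄ = 42.5 mm.
All pieces are centred on the centroidal y-axis, so I = ΣĪ (holes subtracted) = 2 394 572 mm⁴.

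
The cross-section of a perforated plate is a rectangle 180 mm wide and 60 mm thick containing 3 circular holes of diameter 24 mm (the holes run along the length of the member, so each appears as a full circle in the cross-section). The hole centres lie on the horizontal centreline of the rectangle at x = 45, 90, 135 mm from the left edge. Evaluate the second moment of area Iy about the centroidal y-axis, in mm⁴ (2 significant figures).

Iy ≈ 2.7 × 10⁷ mm⁴

Decompose the section into non-overlapping parts with the origin at the bottom-left of its bounding rectangle.
Plate: 180 × 60, A = 10 800 mm², x = 90 mm, Ī = 29 160 000 mm⁴.
Hole 1 (subtracted): ⌀24, A = 452.4 mm², x = 45 mm, Ī = 16 286 mm⁴.
Hole 2 (subtracted): ⌀24, A = 452.4 mm², x = 90 mm, Ī = 16 286 mm⁴.
Hole 3 (subtracted): ⌀24, A = 452.4 mm², x = 135 mm, Ī = 16 286 mm⁴.
By symmetry the centroid is at mid-width, x̄ = 90 mm.
Transfer each piece to the centroidal y-axis using Ī + A·d² with d = x − 90:
  plate: d = 0 mm → contributes +29 160 000 mm⁴
  hole 1: d = -45 mm → contributes −932 374 mm⁴
  hole 2: d = 0 mm → contributes −16 286 mm⁴
  hole 3: d = 45 mm → contributes −932 374 mm⁴
Total I = 27 278 965 mm⁴.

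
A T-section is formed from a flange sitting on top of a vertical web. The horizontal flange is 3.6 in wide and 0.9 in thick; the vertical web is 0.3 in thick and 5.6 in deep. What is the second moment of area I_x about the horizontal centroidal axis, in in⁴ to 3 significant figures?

Treat the section as a set of non-overlapping primitives; coordinates are from the bounding-box lower-left.
Flange: 3.6 × 0.9, A = 3.24 in², y = 6.05 in, Ī = 0.2187 in⁴.
Web: 0.3 × 5.6, A = 1.68 in², y = 2.8 in, Ī = 4.3904 in⁴.
Centroid: ȳ = ΣA·y / ΣA = 4.9402 in.
Transfer each piece to the horizontal centroidal axis using Ī + A·d² with d = y − 4.9402:
  flange: d = 1.1098 in → contributes +4.2089 in⁴
  web: d = -2.1402 in → contributes +12.086 in⁴
Total I = 16.295 in⁴.

I_x ≈ 16.3 in⁴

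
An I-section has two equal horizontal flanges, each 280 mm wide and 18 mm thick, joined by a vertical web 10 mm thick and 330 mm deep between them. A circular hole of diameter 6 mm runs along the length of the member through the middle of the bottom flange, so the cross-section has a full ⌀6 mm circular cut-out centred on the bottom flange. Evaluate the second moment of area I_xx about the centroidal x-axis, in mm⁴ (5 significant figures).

Decompose the section into non-overlapping parts with the origin at the bottom-left of its bounding rectangle.
Bottom flange: 280 × 18, A = 5 040 mm², y = 9 mm, Ī = 136 080 mm⁴.
Web: 10 × 330, A = 3 300 mm², y = 183 mm, Ī = 29 947 500 mm⁴.
Top flange: 280 × 18, A = 5 040 mm², y = 357 mm, Ī = 136 080 mm⁴.
Hole (subtracted): ⌀6, A = 28.27433 mm², y = 9 mm, Ī = 63.61725 mm⁴.
Centroid: ȳ = ΣA·y / ΣA = 183.3685 mm.
Transfer each piece to the centroidal x-axis using Ī + A·d² with d = y − 183.3685:
  bottom flange: d = -174.3685 mm → contributes +153 374 074 mm⁴
  web: d = -0.3684718 mm → contributes +29 947 948 mm⁴
  top flange: d = 173.6315 mm → contributes +152 081 534 mm⁴
  hole: d = -174.3685 mm → contributes −859726.8 mm⁴
Total I = 334 543 830 mm⁴.

I_xx ≈ 3.3454 × 10⁸ mm⁴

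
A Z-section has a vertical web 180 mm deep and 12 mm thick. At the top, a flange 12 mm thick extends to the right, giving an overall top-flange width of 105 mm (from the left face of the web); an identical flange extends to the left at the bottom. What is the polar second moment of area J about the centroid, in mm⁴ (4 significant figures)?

Treat the section as a set of non-overlapping primitives; coordinates are from the bounding-box lower-left.
Web: 12 × 180, A = 2 160 mm², y = 90 mm, Ī = 5 832 000 mm⁴.
Top flange (beyond web): 93 × 12, A = 1 116 mm², y = 174 mm, Ī = 13 392 mm⁴.
Bottom flange (beyond web): 93 × 12, A = 1 116 mm², y = 6 mm, Ī = 13 392 mm⁴.
Centroid: ȳ = ΣA·y / ΣA = 90 mm.
Transfer each piece to the centroidal x-axis using Ī + A·d² with d = y − 90:
  web: d = 0 mm → contributes +5 832 000 mm⁴
  top flange (beyond web): d = 84 mm → contributes +7 887 888 mm⁴
  bottom flange (beyond web): d = -84 mm → contributes +7 887 888 mm⁴
Total I = 21 607 776 mm⁴.
For the y-axis: x̄ = 99 mm.
Repeating about the centroidal y-axis gives I_y = 7 786 584 mm⁴.
Polar second moment: J = I_x + I_y = 29 394 360 mm⁴.

J ≈ 2.939 × 10⁷ mm⁴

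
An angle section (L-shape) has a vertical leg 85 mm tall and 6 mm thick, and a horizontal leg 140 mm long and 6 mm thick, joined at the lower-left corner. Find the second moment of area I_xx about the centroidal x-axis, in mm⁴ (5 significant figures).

Split into non-overlapping primitives; take the origin at the lower-left of the bounding box.
Vertical leg: 6 × 85, A = 510 mm², y = 42.5 mm, Ī = 307062.5 mm⁴.
Horizontal leg (remainder): 134 × 6, A = 804 mm², y = 3 mm, Ī = 2 412 mm⁴.
Centroid: ȳ = ΣA·y / ΣA = 18.33105 mm.
Transfer each piece to the centroidal x-axis using Ī + A·d² with d = y − 18.33105:
  vertical leg: d = 24.16895 mm → contributes +604972.9 mm⁴
  horizontal leg (remainder): d = -15.33105 mm → contributes +191 385 mm⁴
Total I = 796 358 mm⁴.

I_xx ≈ 7.9636 × 10⁵ mm⁴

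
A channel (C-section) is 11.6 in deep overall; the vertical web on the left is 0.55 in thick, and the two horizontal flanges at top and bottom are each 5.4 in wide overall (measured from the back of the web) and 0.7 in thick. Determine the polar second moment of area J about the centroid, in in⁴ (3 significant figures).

Decompose the section into non-overlapping parts with the origin at the bottom-left of its bounding rectangle.
Web: 0.55 × 11.6, A = 6.38 in², y = 5.8 in, Ī = 71.541 in⁴.
Top flange (beyond web): 4.85 × 0.7, A = 3.395 in², y = 11.25 in, Ī = 0.13863 in⁴.
Bottom flange (beyond web): 4.85 × 0.7, A = 3.395 in², y = 0.35 in, Ī = 0.13863 in⁴.
By symmetry the centroid is at mid-height, ȳ = 5.8 in.
Transfer each piece to the centroidal x-axis using Ī + A·d² with d = y − 5.8:
  web: d = 0 in → contributes +71.541 in⁴
  top flange (beyond web): d = 5.45 in → contributes +100.98 in⁴
  bottom flange (beyond web): d = -5.45 in → contributes +100.98 in⁴
Total I = 273.5 in⁴.
For the y-axis: x̄ = 1.667 in.
Repeating about the centroidal y-axis gives I_y = 37.45 in⁴.
Polar second moment: J = I_x + I_y = 310.95 in⁴.

J ≈ 311 in⁴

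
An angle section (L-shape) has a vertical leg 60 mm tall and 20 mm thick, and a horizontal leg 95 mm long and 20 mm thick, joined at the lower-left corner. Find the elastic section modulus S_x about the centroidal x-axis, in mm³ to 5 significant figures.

Break the section into simple shapes (no overlaps), measuring from the bottom-left corner of the bounding box.
Vertical leg: 20 × 60, A = 1 200 mm², y = 30 mm, Ī = 360 000 mm⁴.
Horizontal leg (remainder): 75 × 20, A = 1 500 mm², y = 10 mm, Ī = 50 000 mm⁴.
Centroid: ȳ = ΣA·y / ΣA = 18.88889 mm.
Transfer each piece to the centroidal x-axis using Ī + A·d² with d = y − 18.88889:
  vertical leg: d = 11.11111 mm → contributes +508148.1 mm⁴
  horizontal leg (remainder): d = -8.888889 mm → contributes +168518.5 mm⁴
Total I = 676666.7 mm⁴.
Extreme fibre distance c = 41.11111 mm; S = I/c = 16459.46 mm³.

S_x ≈ 1.6459 × 10⁴ mm³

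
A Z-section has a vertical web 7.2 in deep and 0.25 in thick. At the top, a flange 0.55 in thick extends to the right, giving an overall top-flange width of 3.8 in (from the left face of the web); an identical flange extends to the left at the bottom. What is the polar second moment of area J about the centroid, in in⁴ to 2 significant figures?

Break the section into simple shapes (no overlaps), measuring from the bottom-left corner of the bounding box.
Web: 0.25 × 7.2, A = 1.8 in², y = 3.6 in, Ī = 7.776 in⁴.
Top flange (beyond web): 3.55 × 0.55, A = 1.953 in², y = 6.925 in, Ī = 0.04922 in⁴.
Bottom flange (beyond web): 3.55 × 0.55, A = 1.953 in², y = 0.275 in, Ī = 0.04922 in⁴.
Centroid: ȳ = ΣA·y / ΣA = 3.6 in.
Transfer each piece to the centroidal x-axis using Ī + A·d² with d = y − 3.6:
  web: d = 0 in → contributes +7.776 in⁴
  top flange (beyond web): d = 3.325 in → contributes +21.64 in⁴
  bottom flange (beyond web): d = -3.325 in → contributes +21.64 in⁴
Total I = 51.05 in⁴.
For the y-axis: x̄ = 3.675 in.
Repeating about the centroidal y-axis gives I_y = 18.21 in⁴.
Polar second moment: J = I_x + I_y = 69.25 in⁴.

J ≈ 69 in⁴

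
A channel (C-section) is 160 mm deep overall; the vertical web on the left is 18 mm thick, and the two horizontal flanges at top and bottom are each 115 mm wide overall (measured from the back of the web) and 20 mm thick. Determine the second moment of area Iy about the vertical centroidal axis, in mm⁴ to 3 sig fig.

Iy ≈ 8.59 × 10⁶ mm⁴

Decompose the section into non-overlapping parts with the origin at the bottom-left of its bounding rectangle.
Web: 18 × 160, A = 2 880 mm², x = 9 mm, Ī = 77 760 mm⁴.
Top flange (beyond web): 97 × 20, A = 1 940 mm², x = 66.5 mm, Ī = 1 521 122 mm⁴.
Bottom flange (beyond web): 97 × 20, A = 1 940 mm², x = 66.5 mm, Ī = 1 521 122 mm⁴.
Centroid: x̄ = ΣA·x / ΣA = 42.003 mm.
Transfer each piece to the vertical centroidal axis using Ī + A·d² with d = x − 42.003:
  web: d = -33.003 mm → contributes +3 214 642 mm⁴
  top flange (beyond web): d = 24.497 mm → contributes +2 685 325 mm⁴
  bottom flange (beyond web): d = 24.497 mm → contributes +2 685 325 mm⁴
Total I = 8 585 293 mm⁴.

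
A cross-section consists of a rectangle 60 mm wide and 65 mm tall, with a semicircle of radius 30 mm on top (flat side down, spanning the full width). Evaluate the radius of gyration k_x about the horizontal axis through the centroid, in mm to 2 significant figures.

k_x ≈ 26 mm

Split into non-overlapping primitives; take the origin at the lower-left of the bounding box.
Rectangular body: 60 × 65, A = 3 900 mm², y = 32.5 mm, Ī = 1 373 125 mm⁴.
Semicircular cap: semicircle r = 30, A = 1 414 mm², y = 77.73 mm, Ī = 88 903 mm⁴.
Centroid: ȳ = ΣA·y / ΣA = 44.53 mm.
Transfer each piece to the horizontal axis through the centroid using Ī + A·d² with d = y − 44.53:
  rectangular body: d = -12.03 mm → contributes +1 937 921 mm⁴
  semicircular cap: d = 33.2 mm → contributes +1 646 998 mm⁴
Total I = 3 584 920 mm⁴.
Radius of gyration: k = √(I/A) = √(3 584 920 / 5 314) = 25.97 mm.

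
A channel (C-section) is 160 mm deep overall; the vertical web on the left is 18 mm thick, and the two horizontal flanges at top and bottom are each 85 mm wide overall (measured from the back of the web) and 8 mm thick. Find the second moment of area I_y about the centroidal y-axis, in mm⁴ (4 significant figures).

I_y ≈ 1.890 × 10⁶ mm⁴

Break the section into simple shapes (no overlaps), measuring from the bottom-left corner of the bounding box.
Web: 18 × 160, A = 2 880 mm², x = 9 mm, Ī = 77 760 mm⁴.
Top flange (beyond web): 67 × 8, A = 536 mm², x = 51.5 mm, Ī = 200 509 mm⁴.
Bottom flange (beyond web): 67 × 8, A = 536 mm², x = 51.5 mm, Ī = 200 509 mm⁴.
Centroid: x̄ = ΣA·x / ΣA = 20.5283 mm.
Transfer each piece to the centroidal y-axis using Ī + A·d² with d = x − 20.5283:
  web: d = -11.5283 mm → contributes +460 520 mm⁴
  top flange (beyond web): d = 30.9717 mm → contributes +714 663 mm⁴
  bottom flange (beyond web): d = 30.9717 mm → contributes +714 663 mm⁴
Total I = 1 889 846 mm⁴.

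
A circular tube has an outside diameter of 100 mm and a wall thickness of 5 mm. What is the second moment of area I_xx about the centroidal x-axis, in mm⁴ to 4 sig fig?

Decompose the section into non-overlapping parts with the origin at the bottom-left of its bounding rectangle.
Outer circle: ⌀100, A = 7853.98 mm², y = 50 mm, Ī = 4 908 739 mm⁴.
Bore (subtracted): ⌀90, A = 6361.73 mm², y = 50 mm, Ī = 3 220 623 mm⁴.
By symmetry the centroid is at mid-height, ȳ = 50 mm.
All pieces are centred on the centroidal x-axis, so I = ΣĪ (holes subtracted) = 1 688 115 mm⁴.

I_xx ≈ 1.688 × 10⁶ mm⁴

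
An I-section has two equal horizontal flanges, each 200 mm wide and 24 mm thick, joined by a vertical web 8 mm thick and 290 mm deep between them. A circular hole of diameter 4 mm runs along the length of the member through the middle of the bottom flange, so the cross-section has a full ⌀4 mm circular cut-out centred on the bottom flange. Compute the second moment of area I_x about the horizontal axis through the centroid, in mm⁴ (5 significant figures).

I_x ≈ 2.5304 × 10⁸ mm⁴

Break the section into simple shapes (no overlaps), measuring from the bottom-left corner of the bounding box.
Bottom flange: 200 × 24, A = 4 800 mm², y = 12 mm, Ī = 230 400 mm⁴.
Web: 8 × 290, A = 2 320 mm², y = 169 mm, Ī = 16 259 333 mm⁴.
Top flange: 200 × 24, A = 4 800 mm², y = 326 mm, Ī = 230 400 mm⁴.
Hole (subtracted): ⌀4, A = 12.56637 mm², y = 12 mm, Ī = 12.56637 mm⁴.
Centroid: ȳ = ΣA·y / ΣA = 169.1657 mm.
Transfer each piece to the horizontal axis through the centroid using Ī + A·d² with d = y − 169.1657:
  bottom flange: d = -157.1657 mm → contributes +118 795 457 mm⁴
  web: d = -0.1656881 mm → contributes +16 259 397 mm⁴
  top flange: d = 156.8343 mm → contributes +118 296 007 mm⁴
  hole: d = -157.1657 mm → contributes −310415.2 mm⁴
Total I = 253 040 445 mm⁴.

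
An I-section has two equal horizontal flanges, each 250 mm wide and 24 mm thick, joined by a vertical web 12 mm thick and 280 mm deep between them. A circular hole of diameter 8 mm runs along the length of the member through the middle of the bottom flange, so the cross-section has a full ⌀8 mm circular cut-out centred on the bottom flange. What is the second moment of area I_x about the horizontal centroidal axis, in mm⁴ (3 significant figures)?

Split into non-overlapping primitives; take the origin at the lower-left of the bounding box.
Bottom flange: 250 × 24, A = 6 000 mm², y = 12 mm, Ī = 288 000 mm⁴.
Web: 12 × 280, A = 3 360 mm², y = 164 mm, Ī = 21 952 000 mm⁴.
Top flange: 250 × 24, A = 6 000 mm², y = 316 mm, Ī = 288 000 mm⁴.
Hole (subtracted): ⌀8, A = 50.265 mm², y = 12 mm, Ī = 201.06 mm⁴.
Centroid: ȳ = ΣA·y / ΣA = 164.5 mm.
Transfer each piece to the horizontal centroidal axis using Ī + A·d² with d = y − 164.5:
  bottom flange: d = -152.5 mm → contributes +139 823 765 mm⁴
  web: d = -0.49905 mm → contributes +21 952 837 mm⁴
  top flange: d = 151.5 mm → contributes +138 003 224 mm⁴
  hole: d = -152.5 mm → contributes −1 169 173 mm⁴
Total I = 298 610 652 mm⁴.

I_x ≈ 2.99 × 10⁸ mm⁴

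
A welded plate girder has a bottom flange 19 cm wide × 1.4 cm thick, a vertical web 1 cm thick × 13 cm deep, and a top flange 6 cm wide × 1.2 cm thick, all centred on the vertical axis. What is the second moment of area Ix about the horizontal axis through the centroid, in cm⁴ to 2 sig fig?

Treat the section as a set of non-overlapping primitives; coordinates are from the bounding-box lower-left.
Bottom plate: 19 × 1.4, A = 26.6 cm², y = 0.7 cm, Ī = 4.345 cm⁴.
Web plate: 1 × 13, A = 13 cm², y = 7.9 cm, Ī = 183.1 cm⁴.
Top plate: 6 × 1.2, A = 7.2 cm², y = 15 cm, Ī = 0.864 cm⁴.
Centroid: ȳ = ΣA·y / ΣA = 4.9 cm.
Transfer each piece to the horizontal axis through the centroid using Ī + A·d² with d = y − 4.9:
  bottom plate: d = -4.2 cm → contributes +473.6 cm⁴
  web plate: d = 3 cm → contributes +300.1 cm⁴
  top plate: d = 10.1 cm → contributes +735.3 cm⁴
Total I = 1 509 cm⁴.

Ix ≈ 1500 cm⁴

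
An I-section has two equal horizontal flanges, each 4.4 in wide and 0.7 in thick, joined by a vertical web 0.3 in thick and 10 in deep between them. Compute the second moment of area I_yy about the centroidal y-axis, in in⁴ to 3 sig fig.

I_yy ≈ 9.96 in⁴

Split into non-overlapping primitives; take the origin at the lower-left of the bounding box.
Bottom flange: 4.4 × 0.7, A = 3.08 in², x = 2.2 in, Ī = 4.9691 in⁴.
Web: 0.3 × 10, A = 3 in², x = 2.2 in, Ī = 0.0225 in⁴.
Top flange: 4.4 × 0.7, A = 3.08 in², x = 2.2 in, Ī = 4.9691 in⁴.
By symmetry the centroid is at mid-width, x̄ = 2.2 in.
All pieces are centred on the centroidal y-axis, so I = ΣĪ = 9.9606 in⁴.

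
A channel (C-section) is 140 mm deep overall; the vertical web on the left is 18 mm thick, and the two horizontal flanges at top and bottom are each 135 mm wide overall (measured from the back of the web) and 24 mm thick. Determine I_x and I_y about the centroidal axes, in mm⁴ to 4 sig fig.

I_x ≈ 2.328 × 10⁷ mm⁴, I_y ≈ 1.440 × 10⁷ mm⁴

Break the section into simple shapes (no overlaps), measuring from the bottom-left corner of the bounding box.
Web: 18 × 140, A = 2 520 mm², y = 70 mm, Ī = 4 116 000 mm⁴.
Top flange (beyond web): 117 × 24, A = 2 808 mm², y = 128 mm, Ī = 134 784 mm⁴.
Bottom flange (beyond web): 117 × 24, A = 2 808 mm², y = 12 mm, Ī = 134 784 mm⁴.
By symmetry the centroid is at mid-height, ȳ = 70 mm.
Transfer each piece to the centroidal x-axis using Ī + A·d² with d = y − 70:
  web: d = 0 mm → contributes +4 116 000 mm⁴
  top flange (beyond web): d = 58 mm → contributes +9 580 896 mm⁴
  bottom flange (beyond web): d = -58 mm → contributes +9 580 896 mm⁴
Total I = 23 277 792 mm⁴.
For the y-axis: x̄ = 55.5929 mm.
Repeating about the centroidal y-axis gives I_y = 14 399 948 mm⁴.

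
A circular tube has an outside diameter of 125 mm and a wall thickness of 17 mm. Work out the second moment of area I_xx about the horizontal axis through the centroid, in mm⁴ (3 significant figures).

Split into non-overlapping primitives; take the origin at the lower-left of the bounding box.
Outer circle: ⌀125, A = 12 272 mm², y = 62.5 mm, Ī = 11 984 225 mm⁴.
Bore (subtracted): ⌀91, A = 6503.9 mm², y = 62.5 mm, Ī = 3 366 166 mm⁴.
By symmetry the centroid is at mid-height, ȳ = 62.5 mm.
All pieces are centred on the horizontal axis through the centroid, so I = ΣĪ (holes subtracted) = 8 618 059 mm⁴.

I_xx ≈ 8.62 × 10⁶ mm⁴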